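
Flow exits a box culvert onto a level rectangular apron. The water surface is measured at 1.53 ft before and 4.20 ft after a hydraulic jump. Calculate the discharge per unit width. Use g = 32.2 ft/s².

q = 24.3 ft²/s

For a rectangular channel the momentum equation gives q² = ½·g·y₁·y₂·(y₁ + y₂) = ½×32.2×1.53×4.20×5.73 = 593.
q = √593 = 24.3 ft²/s.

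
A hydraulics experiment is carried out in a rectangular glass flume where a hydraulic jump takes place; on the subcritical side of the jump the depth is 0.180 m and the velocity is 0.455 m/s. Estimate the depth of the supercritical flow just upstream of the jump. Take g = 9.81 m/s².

y₁ = 0.0353 m

Fr₂ = V₂/√(g·y₂) = 0.455/√(9.81×0.180) = 0.342.
From the momentum equation (using Fr₂), y₁/y₂ = ½[√(1 + 8Fr₂²) − 1] = ½[√1.938 − 1] = 0.196.
y₁ = 0.196 × 0.180 = 0.0353 m.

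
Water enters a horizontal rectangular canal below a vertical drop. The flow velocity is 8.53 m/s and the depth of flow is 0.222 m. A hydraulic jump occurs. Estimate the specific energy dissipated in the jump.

ΔE = 2.16 m

Fr₁ = V₁/√(g·y₁) = 8.53/√(9.81×0.222) = 5.78.
Conjugate-depth relation: y₂/y₁ = ½[√(1 + 8Fr₁²) − 1] = ½[√268.3 − 1] = 7.69.
y₂ = 7.69 × 0.222 = 1.71 m.
Head loss: ΔE = (y₂ − y₁)³/(4y₁y₂) = (1.71 − 0.222)³/(4×0.222×1.71) = 3.28/1.52 = 2.16 m.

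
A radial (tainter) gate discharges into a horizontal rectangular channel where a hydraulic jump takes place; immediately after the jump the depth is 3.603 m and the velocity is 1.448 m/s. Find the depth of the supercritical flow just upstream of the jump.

y₁ = 0.3861 m

Fr₂ = V₂/√(g·y₂) = 1.448/√(9.81×3.603) = 0.2436.
Applying the sequent-depth relation in reverse, y₁/y₂ = ½[√(1 + 8Fr₂²) − 1] = ½[√1.4746 − 1] = 0.1072.
y₁ = 0.1072 × 3.603 = 0.3861 m.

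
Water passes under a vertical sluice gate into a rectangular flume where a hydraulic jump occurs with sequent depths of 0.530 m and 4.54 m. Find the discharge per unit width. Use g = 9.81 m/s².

q = 7.74 m²/s

For a rectangular channel the momentum equation gives q² = ½·g·y₁·y₂·(y₁ + y₂) = ½×9.81×0.530×4.54×5.07 = 59.8.
q = √59.8 = 7.74 m²/s.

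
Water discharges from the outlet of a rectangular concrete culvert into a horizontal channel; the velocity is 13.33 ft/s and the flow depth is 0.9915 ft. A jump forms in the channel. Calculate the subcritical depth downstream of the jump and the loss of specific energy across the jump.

Fr₁ = V₁/√(g·y₁) = 13.33/√(32.2×0.9915) = 2.359.
From the momentum equation for a rectangular channel, y₂/y₁ = ½[√(1 + 8Fr₁²) − 1] = ½[√45.525 − 1] = 2.874.
y₂ = 2.874 × 0.9915 = 2.849 ft.
q = V₁·y₁ = 13.33 × 0.9915 = 13.22 ft²/s. V₂ = q/y₂ = 13.22/2.849 = 4.639 ft/s. E₁ = y₁ + V₁²/2g = 3.751 ft; E₂ = y₂ + V₂²/2g = 3.183 ft. ΔE = E₁ − E₂ = 0.5673 ft.

y₂ = 2.849 ft; ΔE = 0.5673 ft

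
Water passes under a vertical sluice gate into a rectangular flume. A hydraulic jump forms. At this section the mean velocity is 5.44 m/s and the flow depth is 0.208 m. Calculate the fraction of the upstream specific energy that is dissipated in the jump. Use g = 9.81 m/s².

ΔE/E₁ = 0.369 (36.9%)

Fr₁ = V₁/√(g·y₁) = 5.44/√(9.81×0.208) = 3.81.
By Bélanger, y₂/y₁ = ½[√(1 + 8Fr₁²) − 1] = ½[√117.0 − 1] = 4.91.
y₂ = 4.91 × 0.208 = 1.02 m.
E₁ = y₁ + V₁²/2g = 1.72 m. ΔE = (y₂ − y₁)³/(4y₁y₂) = 0.633 m. ΔE/E₁ = 0.633/1.72 = 0.369.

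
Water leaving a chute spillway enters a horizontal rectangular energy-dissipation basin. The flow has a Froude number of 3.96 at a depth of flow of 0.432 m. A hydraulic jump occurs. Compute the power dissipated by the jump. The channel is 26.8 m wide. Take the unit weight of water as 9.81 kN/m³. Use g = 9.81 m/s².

P = 1368 kW

Fr₁ = 3.96 (given).
Bélanger equation: y₂/y₁ = ½[√(1 + 8Fr₁²) − 1] = ½[√126.5 − 1] = 5.12.
y₂ = 5.12 × 0.432 = 2.21 m.
V₁ = Fr₁·√(g·y₁) = 3.96×√(9.81×0.432) = 8.15 m/s; q = V₁·y₁ = 3.52 m²/s. V₂ = q/y₂ = 3.52/2.21 = 1.59 m/s. E₁ = y₁ + V₁²/2g = 3.82 m; E₂ = y₂ + V₂²/2g = 2.34 m. ΔE = E₁ − E₂ = 1.48 m.
Q = q·b = 3.52 × 26.8 = 94.4 m³/s. P = γ·Q·ΔE = 9.81 × 94.4 × 1.48 = 1368 kW.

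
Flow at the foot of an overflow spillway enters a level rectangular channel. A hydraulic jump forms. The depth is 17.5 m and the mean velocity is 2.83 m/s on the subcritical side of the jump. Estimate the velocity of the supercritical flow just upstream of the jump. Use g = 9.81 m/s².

Fr₂ = V₂/√(g·y₂) = 2.83/√(9.81×17.5) = 0.216.
The Bélanger relation is symmetric: y₁/y₂ = ½[√(1 + 8Fr₂²) − 1] = ½[√1.373 − 1] = 0.0859.
y₁ = 0.0859 × 17.5 = 1.50 m.
V₁ = q/y₁ = 49.5/1.50 = 32.9 m/s.

V₁ = 32.9 m/s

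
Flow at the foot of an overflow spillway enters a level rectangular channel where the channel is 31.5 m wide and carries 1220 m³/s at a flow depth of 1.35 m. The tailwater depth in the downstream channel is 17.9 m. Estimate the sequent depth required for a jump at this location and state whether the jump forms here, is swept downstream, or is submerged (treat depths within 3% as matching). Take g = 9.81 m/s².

y₂ = 14.4 m; the jump is submerged

q = Q/b = 1220/31.5 = 38.7 m²/s; V₁ = q/y₁ = 28.7 m/s. Fr₁ = V₁/√(g·y₁) = 7.88.
Bélanger equation: y₂/y₁ = ½[√(1 + 8Fr₁²) − 1] = ½[√498.2 − 1] = 10.7.
y₂ = 10.7 × 1.35 = 14.4 m.
Tailwater y_tw = 17.9 m: y_tw > y₂, so the jump is submerged.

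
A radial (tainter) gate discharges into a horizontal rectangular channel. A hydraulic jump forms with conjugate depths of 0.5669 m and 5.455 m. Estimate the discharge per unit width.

q = 9.557 m²/s

For a rectangular channel the momentum equation gives q² = ½·g·y₁·y₂·(y₁ + y₂) = ½×9.81×0.5669×5.455×6.022 = 91.34.
q = √91.34 = 9.557 m²/s.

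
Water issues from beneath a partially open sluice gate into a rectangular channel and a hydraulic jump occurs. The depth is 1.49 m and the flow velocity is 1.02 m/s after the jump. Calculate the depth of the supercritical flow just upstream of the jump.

Fr₂ = V₂/√(g·y₂) = 1.02/√(9.81×1.49) = 0.267.
From the momentum equation (using Fr₂), y₁/y₂ = ½[√(1 + 8Fr₂²) − 1] = ½[√1.569 − 1] = 0.126.
y₁ = 0.126 × 1.49 = 0.188 m.

y₁ = 0.188 m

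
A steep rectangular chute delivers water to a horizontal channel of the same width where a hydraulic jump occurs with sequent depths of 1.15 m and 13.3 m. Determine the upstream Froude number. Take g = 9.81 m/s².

For a rectangular channel the momentum equation gives q² = ½·g·y₁·y₂·(y₁ + y₂) = ½×9.81×1.15×13.3×14.5 = 1084.
q = √1084 = 32.9 m²/s.
V₁ = q/y₁ = 28.6 m/s; Fr₁ = V₁/√(g·y₁) = 8.52.

Fr₁ = 8.52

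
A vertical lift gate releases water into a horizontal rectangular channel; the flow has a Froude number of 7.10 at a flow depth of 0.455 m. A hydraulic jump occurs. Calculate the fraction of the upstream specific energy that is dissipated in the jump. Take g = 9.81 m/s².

Fr₁ = 7.10 (given).
By Bélanger, y₂/y₁ = ½[√(1 + 8Fr₁²) − 1] = ½[√404.3 − 1] = 9.55.
y₂ = 9.55 × 0.455 = 4.35 m.
E₁ = y₁(1 + Fr₁²/2) = 0.455×(1 + 7.10²/2) = 11.9 m. ΔE = (y₂ − y₁)³/(4y₁y₂) = 7.45 m. ΔE/E₁ = 7.45/11.9 = 0.625.

ΔE/E₁ = 0.625 (62.5%)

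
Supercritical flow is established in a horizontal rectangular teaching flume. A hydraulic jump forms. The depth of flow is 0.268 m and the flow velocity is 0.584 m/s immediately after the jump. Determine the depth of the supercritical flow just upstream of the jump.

Fr₂ = V₂/√(g·y₂) = 0.584/√(9.81×0.268) = 0.360.
The Bélanger relation is symmetric: y₁/y₂ = ½[√(1 + 8Fr₂²) − 1] = ½[√2.038 − 1] = 0.214.
y₁ = 0.214 × 0.268 = 0.0573 m.

y₁ = 0.0573 m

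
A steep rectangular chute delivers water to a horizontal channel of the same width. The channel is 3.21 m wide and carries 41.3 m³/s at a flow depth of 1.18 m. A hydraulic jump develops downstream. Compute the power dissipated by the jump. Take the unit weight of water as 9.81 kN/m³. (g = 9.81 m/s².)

P = 843 kW

q = Q/b = 41.3/3.21 = 12.9 m²/s; V₁ = q/y₁ = 10.9 m/s. Fr₁ = V₁/√(g·y₁) = 3.20.
Conjugate-depth relation: y₂/y₁ = ½[√(1 + 8Fr₁²) − 1] = ½[√83.16 − 1] = 4.06.
y₂ = 4.06 × 1.18 = 4.79 m.
V₂ = q/y₂ = 12.9/4.79 = 2.69 m/s. E₁ = y₁ + V₁²/2g = 7.24 m; E₂ = y₂ + V₂²/2g = 5.16 m. ΔE = E₁ − E₂ = 2.08 m.
P = γ·Q·ΔE = 9.81 × 41.3 × 2.08 = 843 kW.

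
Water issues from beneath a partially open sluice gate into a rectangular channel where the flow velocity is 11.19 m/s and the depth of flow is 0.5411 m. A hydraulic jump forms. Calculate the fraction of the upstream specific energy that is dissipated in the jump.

Fr₁ = V₁/√(g·y₁) = 11.19/√(9.81×0.5411) = 4.857.
Conjugate-depth relation: y₂/y₁ = ½[√(1 + 8Fr₁²) − 1] = ½[√189.71 − 1] = 6.387.
y₂ = 6.387 × 0.5411 = 3.456 m.
E₁ = y₁ + V₁²/2g = 6.923 m. ΔE = (y₂ − y₁)³/(4y₁y₂) = 3.311 m. ΔE/E₁ = 3.311/6.923 = 0.478.

ΔE/E₁ = 0.478 (47.8%)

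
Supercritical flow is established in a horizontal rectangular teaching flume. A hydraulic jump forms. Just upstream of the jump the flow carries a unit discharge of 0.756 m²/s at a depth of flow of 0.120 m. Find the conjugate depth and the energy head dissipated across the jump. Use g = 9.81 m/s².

y₂ = 0.927 m; ΔE = 1.18 m

V₁ = q/y₁ = 0.756/0.120 = 6.30 m/s. Fr₁ = V₁/√(g·y₁) = 6.30/√(9.81×0.120) = 5.81.
Bélanger equation: y₂/y₁ = ½[√(1 + 8Fr₁²) − 1] = ½[√270.7 − 1] = 7.73.
y₂ = 7.73 × 0.120 = 0.927 m.
V₂ = q/y₂ = 0.756/0.927 = 0.815 m/s. E₁ = y₁ + V₁²/2g = 2.14 m; E₂ = y₂ + V₂²/2g = 0.961 m. ΔE = E₁ − E₂ = 1.18 m.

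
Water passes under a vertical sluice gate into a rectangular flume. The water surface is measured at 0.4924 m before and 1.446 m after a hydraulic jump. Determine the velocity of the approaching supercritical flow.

V₁ = 5.284 m/s

For a rectangular channel the momentum equation gives q² = ½·g·y₁·y₂·(y₁ + y₂) = ½×9.81×0.4924×1.446×1.938 = 6.770.
q = √6.770 = 2.602 m²/s.
V₁ = q/y₁ = 2.602/0.4924 = 5.284 m/s.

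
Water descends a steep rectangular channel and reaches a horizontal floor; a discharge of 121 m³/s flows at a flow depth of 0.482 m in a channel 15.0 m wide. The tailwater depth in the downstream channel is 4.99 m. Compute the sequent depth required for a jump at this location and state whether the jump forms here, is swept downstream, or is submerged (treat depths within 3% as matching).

q = Q/b = 121/15.0 = 8.07 m²/s; V₁ = q/y₁ = 16.7 m/s. Fr₁ = V₁/√(g·y₁) = 7.70.
Conjugate-depth relation: y₂/y₁ = ½[√(1 + 8Fr₁²) − 1] = ½[√474.9 − 1] = 10.4.
y₂ = 10.4 × 0.482 = 5.01 m.
Tailwater y_tw = 4.99 m: y_tw ≈ y₂, so the jump forms here.

y₂ = 5.01 m; the jump forms here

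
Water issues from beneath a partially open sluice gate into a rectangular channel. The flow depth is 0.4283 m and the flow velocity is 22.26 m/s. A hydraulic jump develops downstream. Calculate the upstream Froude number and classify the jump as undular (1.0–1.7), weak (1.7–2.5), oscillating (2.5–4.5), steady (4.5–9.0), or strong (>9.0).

Fr₁ = 10.86; strong jump

Fr₁ = V₁/√(g·y₁) = 22.26/√(9.81×0.4283) = 10.86.
Fr₁ = 10.86 lies in the strong range.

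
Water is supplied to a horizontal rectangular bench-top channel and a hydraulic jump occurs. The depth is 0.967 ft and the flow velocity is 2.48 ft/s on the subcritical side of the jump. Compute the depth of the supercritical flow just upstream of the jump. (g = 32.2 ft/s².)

Fr₂ = V₂/√(g·y₂) = 2.48/√(32.2×0.967) = 0.444.
From the momentum equation (using Fr₂), y₁/y₂ = ½[√(1 + 8Fr₂²) − 1] = ½[√2.580 − 1] = 0.303.
y₁ = 0.303 × 0.967 = 0.293 ft.

y₁ = 0.293 ft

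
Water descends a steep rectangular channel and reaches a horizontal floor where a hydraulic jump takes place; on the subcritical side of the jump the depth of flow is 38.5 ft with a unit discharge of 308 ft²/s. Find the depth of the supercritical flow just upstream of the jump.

y₁ = 3.63 ft

V₂ = q/y₂ = 308/38.5 = 8.00 ft/s; Fr₂ = V₂/√(g·y₂) = 0.227.
Applying the sequent-depth relation in reverse, y₁/y₂ = ½[√(1 + 8Fr₂²) − 1] = ½[√1.413 − 1] = 0.0943.
y₁ = 0.0943 × 38.5 = 3.63 ft.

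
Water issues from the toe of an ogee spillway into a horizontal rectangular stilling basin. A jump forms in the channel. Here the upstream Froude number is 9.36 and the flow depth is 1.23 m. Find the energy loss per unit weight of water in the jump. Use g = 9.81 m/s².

Fr₁ = 9.36 (given).
Conjugate-depth relation: y₂/y₁ = ½[√(1 + 8Fr₁²) − 1] = ½[√701.9 − 1] = 12.7.
y₂ = 12.7 × 1.23 = 15.7 m.
V₁ = Fr₁·√(g·y₁) = 9.36×√(9.81×1.23) = 32.5 m/s; q = V₁·y₁ = 40.0 m²/s. V₂ = q/y₂ = 40.0/15.7 = 2.55 m/s. E₁ = y₁ + V₁²/2g = 55.1 m; E₂ = y₂ + V₂²/2g = 16.0 m. ΔE = E₁ − E₂ = 39.1 m.

ΔE = 39.1 m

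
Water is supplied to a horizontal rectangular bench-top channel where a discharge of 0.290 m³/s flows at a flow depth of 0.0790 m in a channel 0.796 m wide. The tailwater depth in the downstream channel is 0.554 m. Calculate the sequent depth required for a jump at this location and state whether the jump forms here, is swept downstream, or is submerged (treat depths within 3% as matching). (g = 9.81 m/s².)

y₂ = 0.547 m; the jump forms here

q = Q/b = 0.290/0.796 = 0.364 m²/s; V₁ = q/y₁ = 4.61 m/s. Fr₁ = V₁/√(g·y₁) = 5.24.
Sequent-depth ratio: y₂/y₁ = ½[√(1 + 8Fr₁²) − 1] = ½[√220.5 − 1] = 6.93.
y₂ = 6.93 × 0.0790 = 0.547 m.
Tailwater y_tw = 0.554 m: y_tw ≈ y₂, so the jump forms here.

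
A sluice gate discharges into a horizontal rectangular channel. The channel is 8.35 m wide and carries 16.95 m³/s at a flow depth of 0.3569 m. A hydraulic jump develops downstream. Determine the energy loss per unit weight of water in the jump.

q = Q/b = 16.95/8.35 = 2.030 m²/s; V₁ = q/y₁ = 5.688 m/s. Fr₁ = V₁/√(g·y₁) = 3.040.
By Bélanger, y₂/y₁ = ½[√(1 + 8Fr₁²) − 1] = ½[√74.918 − 1] = 3.828.
y₂ = 3.828 × 0.3569 = 1.366 m.
V₂ = q/y₂ = 2.030/1.366 = 1.486 m/s. E₁ = y₁ + V₁²/2g = 2.006 m; E₂ = y₂ + V₂²/2g = 1.479 m. ΔE = E₁ − E₂ = 0.5271 m.

ΔE = 0.5271 m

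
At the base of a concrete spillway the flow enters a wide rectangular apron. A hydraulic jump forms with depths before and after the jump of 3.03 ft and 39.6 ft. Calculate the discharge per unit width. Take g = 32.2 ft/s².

For a rectangular channel the momentum equation gives q² = ½·g·y₁·y₂·(y₁ + y₂) = ½×32.2×3.03×39.6×42.6 = 82353.
q = √82353 = 287 ft²/s.

q = 287 ft²/s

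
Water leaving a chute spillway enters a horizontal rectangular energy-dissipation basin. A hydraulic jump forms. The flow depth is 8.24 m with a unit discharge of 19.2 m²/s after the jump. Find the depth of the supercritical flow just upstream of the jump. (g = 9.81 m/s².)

V₂ = q/y₂ = 19.2/8.24 = 2.33 m/s; Fr₂ = V₂/√(g·y₂) = 0.259.
From the momentum equation (using Fr₂), y₁/y₂ = ½[√(1 + 8Fr₂²) − 1] = ½[√1.537 − 1] = 0.120.
y₁ = 0.120 × 8.24 = 0.988 m.

y₁ = 0.988 m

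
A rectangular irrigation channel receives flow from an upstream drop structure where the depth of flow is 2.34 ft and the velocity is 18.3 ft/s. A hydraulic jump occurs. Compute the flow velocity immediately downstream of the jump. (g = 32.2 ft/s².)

Fr₁ = V₁/√(g·y₁) = 18.3/√(32.2×2.34) = 2.11.
From the momentum equation for a rectangular channel, y₂/y₁ = ½[√(1 + 8Fr₁²) − 1] = ½[√36.56 − 1] = 2.52.
y₂ = 2.52 × 2.34 = 5.90 ft.
q = V₁·y₁ = 18.3 × 2.34 = 42.8 ft²/s.
V₂ = q/y₂ = 42.8/5.90 = 7.25 ft/s.

V₂ = 7.25 ft/s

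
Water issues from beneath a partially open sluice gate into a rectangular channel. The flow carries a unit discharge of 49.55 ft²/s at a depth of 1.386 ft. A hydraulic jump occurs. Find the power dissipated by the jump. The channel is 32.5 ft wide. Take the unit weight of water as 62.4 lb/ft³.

V₁ = q/y₁ = 49.55/1.386 = 35.75 ft/s. Fr₁ = V₁/√(g·y₁) = 35.75/√(32.2×1.386) = 5.351.
By Bélanger, y₂/y₁ = ½[√(1 + 8Fr₁²) − 1] = ½[√230.10 − 1] = 7.085.
y₂ = 7.085 × 1.386 = 9.819 ft.
V₂ = q/y₂ = 49.55/9.819 = 5.046 ft/s. E₁ = y₁ + V₁²/2g = 21.23 ft; E₂ = y₂ + V₂²/2g = 10.21 ft. ΔE = E₁ − E₂ = 11.02 ft.
Q = q·b = 49.55 × 32.5 = 1610 cfs. P = γ·Q·ΔE/550 = 62.4 × 1610 × 11.02 / 550 = 2013 hp.

P = 2013 hp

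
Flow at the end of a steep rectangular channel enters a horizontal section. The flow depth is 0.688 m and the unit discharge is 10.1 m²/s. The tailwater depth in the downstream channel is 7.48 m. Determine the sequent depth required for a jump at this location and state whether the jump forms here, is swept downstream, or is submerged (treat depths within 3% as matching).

V₁ = q/y₁ = 10.1/0.688 = 14.7 m/s. Fr₁ = V₁/√(g·y₁) = 14.7/√(9.81×0.688) = 5.65.
Conjugate-depth relation: y₂/y₁ = ½[√(1 + 8Fr₁²) − 1] = ½[√256.4 − 1] = 7.51.
y₂ = 7.51 × 0.688 = 5.16 m.
Tailwater y_tw = 7.48 m: y_tw > y₂, so the jump is submerged.

y₂ = 5.16 m; the jump is submerged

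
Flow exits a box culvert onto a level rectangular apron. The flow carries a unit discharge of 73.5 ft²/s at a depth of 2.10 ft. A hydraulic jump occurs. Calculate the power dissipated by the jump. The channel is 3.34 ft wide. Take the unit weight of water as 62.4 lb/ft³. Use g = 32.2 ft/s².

V₁ = q/y₁ = 73.5/2.10 = 35.0 ft/s. Fr₁ = V₁/√(g·y₁) = 35.0/√(32.2×2.10) = 4.26.
From the momentum equation for a rectangular channel, y₂/y₁ = ½[√(1 + 8Fr₁²) − 1] = ½[√145.9 − 1] = 5.54.
y₂ = 5.54 × 2.10 = 11.6 ft.
V₂ = q/y₂ = 73.5/11.6 = 6.32 ft/s. E₁ = y₁ + V₁²/2g = 21.1 ft; E₂ = y₂ + V₂²/2g = 12.3 ft. ΔE = E₁ − E₂ = 8.87 ft.
Q = q·b = 73.5 × 3.34 = 245 cfs. P = γ·Q·ΔE/550 = 62.4 × 245 × 8.87 / 550 = 247 hp.

P = 247 hp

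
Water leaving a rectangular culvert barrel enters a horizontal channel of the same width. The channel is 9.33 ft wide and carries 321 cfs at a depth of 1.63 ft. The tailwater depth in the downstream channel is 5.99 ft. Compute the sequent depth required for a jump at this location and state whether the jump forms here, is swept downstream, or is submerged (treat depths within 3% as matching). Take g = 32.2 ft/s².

q = Q/b = 321/9.33 = 34.4 ft²/s; V₁ = q/y₁ = 21.1 ft/s. Fr₁ = V₁/√(g·y₁) = 2.91.
From the momentum equation for a rectangular channel, y₂/y₁ = ½[√(1 + 8Fr₁²) − 1] = ½[√68.91 − 1] = 3.65.
y₂ = 3.65 × 1.63 = 5.95 ft.
Tailwater y_tw = 5.99 ft: y_tw ≈ y₂, so the jump forms here.

y₂ = 5.95 ft; the jump forms here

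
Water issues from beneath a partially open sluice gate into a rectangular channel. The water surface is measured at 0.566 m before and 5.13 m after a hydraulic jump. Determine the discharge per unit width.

For a rectangular channel the momentum equation gives q² = ½·g·y₁·y₂·(y₁ + y₂) = ½×9.81×0.566×5.13×5.70 = 81.1.
q = √81.1 = 9.01 m²/s.

q = 9.01 m²/s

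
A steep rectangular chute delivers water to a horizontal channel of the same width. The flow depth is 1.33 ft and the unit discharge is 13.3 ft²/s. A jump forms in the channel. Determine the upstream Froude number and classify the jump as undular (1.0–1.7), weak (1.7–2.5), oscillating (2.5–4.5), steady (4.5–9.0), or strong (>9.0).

Fr₁ = 1.53; undular jump

V₁ = q/y₁ = 13.3/1.33 = 10.0 ft/s. Fr₁ = V₁/√(g·y₁) = 10.0/√(32.2×1.33) = 1.53.
Fr₁ = 1.53 lies in the undular range.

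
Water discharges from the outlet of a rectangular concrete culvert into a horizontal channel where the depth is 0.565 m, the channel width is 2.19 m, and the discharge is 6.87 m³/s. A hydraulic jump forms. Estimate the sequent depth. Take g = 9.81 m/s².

q = Q/b = 6.87/2.19 = 3.14 m²/s; V₁ = q/y₁ = 5.55 m/s. Fr₁ = V₁/√(g·y₁) = 2.36.
Conjugate-depth relation: y₂/y₁ = ½[√(1 + 8Fr₁²) − 1] = ½[√45.49 − 1] = 2.87.
y₂ = 2.87 × 0.565 = 1.62 m.

y₂ = 1.62 m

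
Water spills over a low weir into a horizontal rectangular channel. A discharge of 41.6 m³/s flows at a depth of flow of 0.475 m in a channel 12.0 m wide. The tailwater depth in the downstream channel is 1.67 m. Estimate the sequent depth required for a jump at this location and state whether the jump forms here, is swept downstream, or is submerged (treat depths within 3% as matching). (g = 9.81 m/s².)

q = Q/b = 41.6/12.0 = 3.47 m²/s; V₁ = q/y₁ = 7.30 m/s. Fr₁ = V₁/√(g·y₁) = 3.38.
Conjugate-depth relation: y₂/y₁ = ½[√(1 + 8Fr₁²) − 1] = ½[√92.45 − 1] = 4.31.
y₂ = 4.31 × 0.475 = 2.05 m.
Tailwater y_tw = 1.67 m: y_tw < y₂, so the jump is swept downstream.

y₂ = 2.05 m; the jump is swept downstream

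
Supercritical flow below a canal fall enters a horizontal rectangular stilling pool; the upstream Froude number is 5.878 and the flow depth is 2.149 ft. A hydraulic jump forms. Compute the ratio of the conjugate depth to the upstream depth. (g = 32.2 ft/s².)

Fr₁ = 5.878 (given).
Conjugate-depth relation: y₂/y₁ = ½[√(1 + 8Fr₁²) − 1] = ½[√277.41 − 1] = 7.828.

y₂/y₁ = 7.828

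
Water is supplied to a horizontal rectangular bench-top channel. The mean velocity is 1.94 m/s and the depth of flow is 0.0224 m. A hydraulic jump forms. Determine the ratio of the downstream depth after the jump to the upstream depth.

y₂/y₁ = 5.37

Fr₁ = V₁/√(g·y₁) = 1.94/√(9.81×0.0224) = 4.14.
Bélanger equation: y₂/y₁ = ½[√(1 + 8Fr₁²) − 1] = ½[√138.0 − 1] = 5.37.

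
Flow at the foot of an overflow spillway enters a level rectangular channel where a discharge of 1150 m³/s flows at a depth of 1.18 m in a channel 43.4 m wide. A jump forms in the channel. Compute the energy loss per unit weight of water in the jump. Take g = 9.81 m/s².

ΔE = 16.1 m

q = Q/b = 1150/43.4 = 26.5 m²/s; V₁ = q/y₁ = 22.5 m/s. Fr₁ = V₁/√(g·y₁) = 6.60.
Conjugate-depth relation: y₂/y₁ = ½[√(1 + 8Fr₁²) − 1] = ½[√349.5 − 1] = 8.85.
y₂ = 8.85 × 1.18 = 10.4 m.
Head loss: ΔE = (y₂ − y₁)³/(4y₁y₂) = (10.4 − 1.18)³/(4×1.18×10.4) = 794/49.3 = 16.1 m.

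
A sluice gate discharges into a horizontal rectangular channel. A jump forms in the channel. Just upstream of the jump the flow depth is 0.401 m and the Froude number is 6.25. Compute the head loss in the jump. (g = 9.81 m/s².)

Fr₁ = 6.25 (given).
By Bélanger, y₂/y₁ = ½[√(1 + 8Fr₁²) − 1] = ½[√313.5 − 1] = 8.35.
y₂ = 8.35 × 0.401 = 3.35 m.
Head loss: ΔE = (y₂ − y₁)³/(4y₁y₂) = (3.35 − 0.401)³/(4×0.401×3.35) = 25.6/5.37 = 4.77 m.

ΔE = 4.77 m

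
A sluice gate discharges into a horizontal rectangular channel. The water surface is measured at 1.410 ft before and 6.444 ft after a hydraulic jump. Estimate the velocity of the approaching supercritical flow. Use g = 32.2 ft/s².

V₁ = 24.04 ft/s

For a rectangular channel the momentum equation gives q² = ½·g·y₁·y₂·(y₁ + y₂) = ½×32.2×1.410×6.444×7.854 = 1149.
q = √1149 = 33.90 ft²/s.
V₁ = q/y₁ = 33.90/1.410 = 24.04 ft/s.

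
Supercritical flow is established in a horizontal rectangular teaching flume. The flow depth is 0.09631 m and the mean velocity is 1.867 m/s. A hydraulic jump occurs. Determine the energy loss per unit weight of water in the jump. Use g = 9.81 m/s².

ΔE = 0.02139 m

Fr₁ = V₁/√(g·y₁) = 1.867/√(9.81×0.09631) = 1.921.
Bélanger equation: y₂/y₁ = ½[√(1 + 8Fr₁²) − 1] = ½[√30.515 − 1] = 2.262.
y₂ = 2.262 × 0.09631 = 0.2179 m.
q = V₁·y₁ = 1.867 × 0.09631 = 0.1798 m²/s. V₂ = q/y₂ = 0.1798/0.2179 = 0.8254 m/s. E₁ = y₁ + V₁²/2g = 0.2740 m; E₂ = y₂ + V₂²/2g = 0.2526 m. ΔE = E₁ − E₂ = 0.02139 m.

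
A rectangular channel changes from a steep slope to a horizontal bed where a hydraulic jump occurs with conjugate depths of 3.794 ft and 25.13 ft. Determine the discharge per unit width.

q = 210.7 ft²/s

For a rectangular channel the momentum equation gives q² = ½·g·y₁·y₂·(y₁ + y₂) = ½×32.2×3.794×25.13×28.92 = 44399.
q = √44399 = 210.7 ft²/s.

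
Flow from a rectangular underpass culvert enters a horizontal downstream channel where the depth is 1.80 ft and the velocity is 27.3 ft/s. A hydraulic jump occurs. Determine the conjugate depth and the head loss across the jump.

y₂ = 8.27 ft; ΔE = 4.55 ft

Fr₁ = V₁/√(g·y₁) = 27.3/√(32.2×1.80) = 3.59.
Conjugate-depth relation: y₂/y₁ = ½[√(1 + 8Fr₁²) − 1] = ½[√103.9 − 1] = 4.60.
y₂ = 4.60 × 1.80 = 8.27 ft.
Head loss: ΔE = (y₂ − y₁)³/(4y₁y₂) = (8.27 − 1.80)³/(4×1.80×8.27) = 271/59.6 = 4.55 ft.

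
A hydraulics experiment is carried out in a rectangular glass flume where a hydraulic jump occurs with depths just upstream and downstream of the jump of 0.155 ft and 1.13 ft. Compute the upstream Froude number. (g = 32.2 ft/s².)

Fr₁ = 5.50

For a rectangular channel the momentum equation gives q² = ½·g·y₁·y₂·(y₁ + y₂) = ½×32.2×0.155×1.13×1.28 = 3.62.
q = √3.62 = 1.90 ft²/s.
V₁ = q/y₁ = 12.3 ft/s; Fr₁ = V₁/√(g·y₁) = 5.50.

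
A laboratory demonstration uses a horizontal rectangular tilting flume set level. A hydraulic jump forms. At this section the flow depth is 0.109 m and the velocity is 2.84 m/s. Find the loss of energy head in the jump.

Fr₁ = V₁/√(g·y₁) = 2.84/√(9.81×0.109) = 2.75.
From the momentum equation for a rectangular channel, y₂/y₁ = ½[√(1 + 8Fr₁²) − 1] = ½[√61.34 − 1] = 3.42.
y₂ = 3.42 × 0.109 = 0.372 m.
Head loss: ΔE = (y₂ − y₁)³/(4y₁y₂) = (0.372 − 0.109)³/(4×0.109×0.372) = 0.0183/0.162 = 0.113 m.

ΔE = 0.113 m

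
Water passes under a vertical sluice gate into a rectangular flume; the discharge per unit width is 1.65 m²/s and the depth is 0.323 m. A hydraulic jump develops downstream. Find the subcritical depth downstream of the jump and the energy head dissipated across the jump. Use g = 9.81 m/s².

V₁ = q/y₁ = 1.65/0.323 = 5.11 m/s. Fr₁ = V₁/√(g·y₁) = 5.11/√(9.81×0.323) = 2.87.
Conjugate-depth relation: y₂/y₁ = ½[√(1 + 8Fr₁²) − 1] = ½[√66.88 − 1] = 3.59.
y₂ = 3.59 × 0.323 = 1.16 m.
Head loss: ΔE = (y₂ − y₁)³/(4y₁y₂) = (1.16 − 0.323)³/(4×0.323×1.16) = 0.585/1.50 = 0.390 m.

y₂ = 1.16 m; ΔE = 0.390 m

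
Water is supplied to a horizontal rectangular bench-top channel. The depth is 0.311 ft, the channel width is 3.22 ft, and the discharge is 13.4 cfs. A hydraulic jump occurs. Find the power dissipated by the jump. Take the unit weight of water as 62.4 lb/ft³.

P = 1.96 hp

q = Q/b = 13.4/3.22 = 4.16 ft²/s; V₁ = q/y₁ = 13.4 ft/s. Fr₁ = V₁/√(g·y₁) = 4.23.
Sequent-depth ratio: y₂/y₁ = ½[√(1 + 8Fr₁²) − 1] = ½[√144.0 − 1] = 5.50.
y₂ = 5.50 × 0.311 = 1.71 ft.
Head loss: ΔE = (y₂ − y₁)³/(4y₁y₂) = (1.71 − 0.311)³/(4×0.311×1.71) = 2.74/2.13 = 1.29 ft.
P = γ·Q·ΔE/550 = 62.4 × 13.4 × 1.29 / 550 = 1.96 hp.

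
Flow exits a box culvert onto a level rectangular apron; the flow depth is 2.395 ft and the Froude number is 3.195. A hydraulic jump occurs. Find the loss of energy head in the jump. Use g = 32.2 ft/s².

Fr₁ = 3.195 (given).
Sequent-depth ratio: y₂/y₁ = ½[√(1 + 8Fr₁²) − 1] = ½[√82.664 − 1] = 4.046.
y₂ = 4.046 × 2.395 = 9.690 ft.
V₁ = Fr₁·√(g·y₁) = 3.195×√(32.2×2.395) = 28.06 ft/s; q = V₁·y₁ = 67.20 ft²/s. V₂ = q/y₂ = 67.20/9.690 = 6.935 ft/s. E₁ = y₁ + V₁²/2g = 14.62 ft; E₂ = y₂ + V₂²/2g = 10.44 ft. ΔE = E₁ − E₂ = 4.182 ft.

ΔE = 4.182 ft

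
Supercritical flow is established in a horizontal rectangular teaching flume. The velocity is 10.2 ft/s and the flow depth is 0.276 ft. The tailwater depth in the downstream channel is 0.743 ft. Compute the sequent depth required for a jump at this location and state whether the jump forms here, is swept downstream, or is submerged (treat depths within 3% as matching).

Fr₁ = V₁/√(g·y₁) = 10.2/√(32.2×0.276) = 3.42.
By Bélanger, y₂/y₁ = ½[√(1 + 8Fr₁²) − 1] = ½[√94.65 − 1] = 4.36.
y₂ = 4.36 × 0.276 = 1.20 ft.
Tailwater y_tw = 0.743 ft: y_tw < y₂, so the jump is swept downstream.

y₂ = 1.20 ft; the jump is swept downstream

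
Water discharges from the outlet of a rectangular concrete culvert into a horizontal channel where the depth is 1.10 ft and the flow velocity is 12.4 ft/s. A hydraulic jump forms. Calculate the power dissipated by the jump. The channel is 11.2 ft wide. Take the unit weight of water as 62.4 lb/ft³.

P = 6.32 hp

Fr₁ = V₁/√(g·y₁) = 12.4/√(32.2×1.10) = 2.08.
Sequent-depth ratio: y₂/y₁ = ½[√(1 + 8Fr₁²) − 1] = ½[√35.73 − 1] = 2.49.
y₂ = 2.49 × 1.10 = 2.74 ft.
q = V₁·y₁ = 12.4 × 1.10 = 13.6 ft²/s. V₂ = q/y₂ = 13.6/2.74 = 4.98 ft/s. E₁ = y₁ + V₁²/2g = 3.49 ft; E₂ = y₂ + V₂²/2g = 3.12 ft. ΔE = E₁ − E₂ = 0.365 ft.
Q = q·b = 13.6 × 11.2 = 153 cfs. P = γ·Q·ΔE/550 = 62.4 × 153 × 0.365 / 550 = 6.32 hp.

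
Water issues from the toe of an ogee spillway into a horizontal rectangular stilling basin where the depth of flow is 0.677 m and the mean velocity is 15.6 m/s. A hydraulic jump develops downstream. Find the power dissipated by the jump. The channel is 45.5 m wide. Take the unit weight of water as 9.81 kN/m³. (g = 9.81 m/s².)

Fr₁ = V₁/√(g·y₁) = 15.6/√(9.81×0.677) = 6.05.
By Bélanger, y₂/y₁ = ½[√(1 + 8Fr₁²) − 1] = ½[√294.1 − 1] = 8.08.
y₂ = 8.08 × 0.677 = 5.47 m.
q = V₁·y₁ = 15.6 × 0.677 = 10.6 m²/s. V₂ = q/y₂ = 10.6/5.47 = 1.93 m/s. E₁ = y₁ + V₁²/2g = 13.1 m; E₂ = y₂ + V₂²/2g = 5.66 m. ΔE = E₁ − E₂ = 7.42 m.
Q = q·b = 10.6 × 45.5 = 481 m³/s. P = γ·Q·ΔE = 9.81 × 481 × 7.42 = 34995 kW.

P = 34995 kW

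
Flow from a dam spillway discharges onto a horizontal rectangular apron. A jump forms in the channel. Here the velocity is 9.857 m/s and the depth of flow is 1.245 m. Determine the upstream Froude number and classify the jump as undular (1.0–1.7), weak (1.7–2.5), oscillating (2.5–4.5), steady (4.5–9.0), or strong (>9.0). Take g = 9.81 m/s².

Fr₁ = V₁/√(g·y₁) = 9.857/√(9.81×1.245) = 2.820.
Fr₁ = 2.820 lies in the oscillating range.

Fr₁ = 2.820; oscillating jump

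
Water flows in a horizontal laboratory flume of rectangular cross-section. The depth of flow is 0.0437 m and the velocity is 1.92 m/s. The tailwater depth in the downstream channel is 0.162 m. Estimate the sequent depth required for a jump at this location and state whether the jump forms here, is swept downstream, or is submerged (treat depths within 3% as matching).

Fr₁ = V₁/√(g·y₁) = 1.92/√(9.81×0.0437) = 2.93.
Conjugate-depth relation: y₂/y₁ = ½[√(1 + 8Fr₁²) − 1] = ½[√69.79 − 1] = 3.68.
y₂ = 3.68 × 0.0437 = 0.161 m.
Tailwater y_tw = 0.162 m: y_tw ≈ y₂, so the jump forms here.

y₂ = 0.161 m; the jump forms here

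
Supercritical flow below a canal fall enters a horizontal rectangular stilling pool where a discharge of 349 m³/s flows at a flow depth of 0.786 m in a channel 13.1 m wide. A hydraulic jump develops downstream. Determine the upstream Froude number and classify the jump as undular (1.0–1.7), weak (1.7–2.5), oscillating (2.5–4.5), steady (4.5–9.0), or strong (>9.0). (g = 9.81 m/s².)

q = Q/b = 349/13.1 = 26.6 m²/s; V₁ = q/y₁ = 33.9 m/s. Fr₁ = V₁/√(g·y₁) = 12.2.
Fr₁ = 12.2 lies in the strong range.

Fr₁ = 12.2; strong jump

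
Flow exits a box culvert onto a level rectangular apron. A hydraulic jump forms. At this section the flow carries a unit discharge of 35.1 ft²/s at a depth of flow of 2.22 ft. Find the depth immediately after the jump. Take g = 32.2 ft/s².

y₂ = 4.87 ft

V₁ = q/y₁ = 35.1/2.22 = 15.8 ft/s. Fr₁ = V₁/√(g·y₁) = 15.8/√(32.2×2.22) = 1.87.
By Bélanger, y₂/y₁ = ½[√(1 + 8Fr₁²) − 1] = ½[√28.98 − 1] = 2.19.
y₂ = 2.19 × 2.22 = 4.87 ft.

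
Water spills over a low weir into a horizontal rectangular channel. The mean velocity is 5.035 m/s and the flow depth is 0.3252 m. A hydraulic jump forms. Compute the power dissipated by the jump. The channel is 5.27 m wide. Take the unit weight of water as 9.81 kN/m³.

Fr₁ = V₁/√(g·y₁) = 5.035/√(9.81×0.3252) = 2.819.
Conjugate-depth relation: y₂/y₁ = ½[√(1 + 8Fr₁²) − 1] = ½[√64.573 − 1] = 3.518.
y₂ = 3.518 × 0.3252 = 1.144 m.
Head loss: ΔE = (y₂ − y₁)³/(4y₁y₂) = (1.144 − 0.3252)³/(4×0.3252×1.144) = 0.5490/1.488 = 0.3689 m.
q = V₁·y₁ = 5.035 × 0.3252 = 1.637 m²/s. Q = q·b = 1.637 × 5.27 = 8.629 m³/s. P = γ·Q·ΔE = 9.81 × 8.629 × 0.3689 = 31.23 kW.

P = 31.23 kW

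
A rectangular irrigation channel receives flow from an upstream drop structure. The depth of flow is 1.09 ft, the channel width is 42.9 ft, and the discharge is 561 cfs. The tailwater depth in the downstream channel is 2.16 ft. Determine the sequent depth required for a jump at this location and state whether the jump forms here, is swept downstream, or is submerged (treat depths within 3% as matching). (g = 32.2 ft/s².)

q = Q/b = 561/42.9 = 13.1 ft²/s; V₁ = q/y₁ = 12.0 ft/s. Fr₁ = V₁/√(g·y₁) = 2.03.
By Bélanger, y₂/y₁ = ½[√(1 + 8Fr₁²) − 1] = ½[√33.81 − 1] = 2.41.
y₂ = 2.41 × 1.09 = 2.62 ft.
Tailwater y_tw = 2.16 ft: y_tw < y₂, so the jump is swept downstream.

y₂ = 2.62 ft; the jump is swept downstream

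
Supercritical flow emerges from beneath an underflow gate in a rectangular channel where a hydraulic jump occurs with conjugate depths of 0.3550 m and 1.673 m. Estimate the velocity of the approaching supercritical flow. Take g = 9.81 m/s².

V₁ = 6.847 m/s

For a rectangular channel the momentum equation gives q² = ½·g·y₁·y₂·(y₁ + y₂) = ½×9.81×0.3550×1.673×2.028 = 5.908.
q = √5.908 = 2.431 m²/s.
V₁ = q/y₁ = 2.431/0.3550 = 6.847 m/s.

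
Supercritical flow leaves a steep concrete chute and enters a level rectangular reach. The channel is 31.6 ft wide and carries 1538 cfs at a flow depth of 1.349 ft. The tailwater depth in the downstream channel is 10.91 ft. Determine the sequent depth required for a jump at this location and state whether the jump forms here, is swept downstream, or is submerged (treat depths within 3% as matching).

y₂ = 9.791 ft; the jump is submerged

q = Q/b = 1538/31.6 = 48.67 ft²/s; V₁ = q/y₁ = 36.08 ft/s. Fr₁ = V₁/√(g·y₁) = 5.474.
Bélanger equation: y₂/y₁ = ½[√(1 + 8Fr₁²) − 1] = ½[√240.74 − 1] = 7.258.
y₂ = 7.258 × 1.349 = 9.791 ft.
Tailwater y_tw = 10.91 ft: y_tw > y₂, so the jump is submerged.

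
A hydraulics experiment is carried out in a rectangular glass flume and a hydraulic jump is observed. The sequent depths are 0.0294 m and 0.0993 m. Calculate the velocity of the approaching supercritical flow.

V₁ = 1.46 m/s

For a rectangular channel the momentum equation gives q² = ½·g·y₁·y₂·(y₁ + y₂) = ½×9.81×0.0294×0.0993×0.129 = 0.00184.
q = √0.00184 = 0.0429 m²/s.
V₁ = q/y₁ = 0.0429/0.0294 = 1.46 m/s.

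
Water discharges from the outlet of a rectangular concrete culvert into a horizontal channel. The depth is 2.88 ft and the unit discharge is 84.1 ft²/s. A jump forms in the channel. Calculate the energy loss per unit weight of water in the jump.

ΔE = 4.22 ft

V₁ = q/y₁ = 84.1/2.88 = 29.2 ft/s. Fr₁ = V₁/√(g·y₁) = 29.2/√(32.2×2.88) = 3.03.
From the momentum equation for a rectangular channel, y₂/y₁ = ½[√(1 + 8Fr₁²) − 1] = ½[√74.56 − 1] = 3.82.
y₂ = 3.82 × 2.88 = 11.0 ft.
Head loss: ΔE = (y₂ − y₁)³/(4y₁y₂) = (11.0 − 2.88)³/(4×2.88×11.0) = 534/127 = 4.22 ft.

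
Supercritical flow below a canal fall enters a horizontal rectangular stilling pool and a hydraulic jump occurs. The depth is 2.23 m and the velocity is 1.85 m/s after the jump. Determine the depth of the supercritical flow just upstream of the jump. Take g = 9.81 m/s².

Fr₂ = V₂/√(g·y₂) = 1.85/√(9.81×2.23) = 0.396.
From the momentum equation (using Fr₂), y₁/y₂ = ½[√(1 + 8Fr₂²) − 1] = ½[√2.252 − 1] = 0.250.
y₁ = 0.250 × 2.23 = 0.558 m.

y₁ = 0.558 m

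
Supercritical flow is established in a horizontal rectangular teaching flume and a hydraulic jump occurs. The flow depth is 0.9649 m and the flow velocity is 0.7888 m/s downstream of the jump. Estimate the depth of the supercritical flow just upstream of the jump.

Fr₂ = V₂/√(g·y₂) = 0.7888/√(9.81×0.9649) = 0.2564.
The Bélanger relation is symmetric: y₁/y₂ = ½[√(1 + 8Fr₂²) − 1] = ½[√1.5259 − 1] = 0.1176.
y₁ = 0.1176 × 0.9649 = 0.1135 m.

y₁ = 0.1135 m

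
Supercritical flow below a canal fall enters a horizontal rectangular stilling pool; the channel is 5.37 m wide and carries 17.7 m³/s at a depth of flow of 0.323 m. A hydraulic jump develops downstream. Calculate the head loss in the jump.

ΔE = 3.08 m

q = Q/b = 17.7/5.37 = 3.30 m²/s; V₁ = q/y₁ = 10.2 m/s. Fr₁ = V₁/√(g·y₁) = 5.73.
Conjugate-depth relation: y₂/y₁ = ½[√(1 + 8Fr₁²) − 1] = ½[√263.9 − 1] = 7.62.
y₂ = 7.62 × 0.323 = 2.46 m.
Head loss: ΔE = (y₂ − y₁)³/(4y₁y₂) = (2.46 − 0.323)³/(4×0.323×2.46) = 9.79/3.18 = 3.08 m.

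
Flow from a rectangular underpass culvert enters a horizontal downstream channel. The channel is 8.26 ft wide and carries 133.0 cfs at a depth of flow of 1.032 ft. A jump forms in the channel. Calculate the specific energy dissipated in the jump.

ΔE = 1.010 ft

q = Q/b = 133.0/8.26 = 16.10 ft²/s; V₁ = q/y₁ = 15.60 ft/s. Fr₁ = V₁/√(g·y₁) = 2.707.
Bélanger equation: y₂/y₁ = ½[√(1 + 8Fr₁²) − 1] = ½[√59.605 − 1] = 3.360.
y₂ = 3.360 × 1.032 = 3.468 ft.
Head loss: ΔE = (y₂ − y₁)³/(4y₁y₂) = (3.468 − 1.032)³/(4×1.032×3.468) = 14.45/14.31 = 1.010 ft.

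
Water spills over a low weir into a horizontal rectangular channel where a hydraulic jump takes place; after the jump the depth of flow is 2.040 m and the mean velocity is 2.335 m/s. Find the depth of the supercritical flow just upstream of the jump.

Fr₂ = V₂/√(g·y₂) = 2.335/√(9.81×2.040) = 0.5220.
From the momentum equation (using Fr₂), y₁/y₂ = ½[√(1 + 8Fr₂²) − 1] = ½[√3.1795 − 1] = 0.3916.
y₁ = 0.3916 × 2.040 = 0.7988 m.

y₁ = 0.7988 m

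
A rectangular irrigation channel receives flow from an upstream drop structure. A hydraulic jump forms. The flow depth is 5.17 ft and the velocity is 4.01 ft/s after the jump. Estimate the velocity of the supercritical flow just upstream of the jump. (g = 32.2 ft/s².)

V₁ = 24.2 ft/s

Fr₂ = V₂/√(g·y₂) = 4.01/√(32.2×5.17) = 0.311.
From the momentum equation (using Fr₂), y₁/y₂ = ½[√(1 + 8Fr₂²) − 1] = ½[√1.773 − 1] = 0.166.
y₁ = 0.166 × 5.17 = 0.857 ft.
V₁ = q/y₁ = 20.7/0.857 = 24.2 ft/s.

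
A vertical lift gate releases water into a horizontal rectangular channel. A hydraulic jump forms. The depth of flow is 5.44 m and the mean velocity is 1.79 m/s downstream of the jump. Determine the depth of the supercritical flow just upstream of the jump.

y₁ = 0.589 m

Fr₂ = V₂/√(g·y₂) = 1.79/√(9.81×5.44) = 0.245.
From the momentum equation (using Fr₂), y₁/y₂ = ½[√(1 + 8Fr₂²) − 1] = ½[√1.480 − 1] = 0.108.
y₁ = 0.108 × 5.44 = 0.589 m.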